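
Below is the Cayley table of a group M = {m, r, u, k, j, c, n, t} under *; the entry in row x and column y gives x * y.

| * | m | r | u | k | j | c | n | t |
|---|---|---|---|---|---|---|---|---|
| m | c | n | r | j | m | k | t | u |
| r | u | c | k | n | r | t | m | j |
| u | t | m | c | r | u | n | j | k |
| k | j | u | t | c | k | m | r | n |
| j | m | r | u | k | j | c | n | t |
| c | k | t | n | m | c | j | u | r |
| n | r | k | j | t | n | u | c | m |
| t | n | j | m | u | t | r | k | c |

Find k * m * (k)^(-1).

The identity is j. In row k, the entry j sits in column m, so k^(-1) = m.
k * m = j
j * m = m
(Structurally, M here is isomorphic to the quaternion group Q_8.)

m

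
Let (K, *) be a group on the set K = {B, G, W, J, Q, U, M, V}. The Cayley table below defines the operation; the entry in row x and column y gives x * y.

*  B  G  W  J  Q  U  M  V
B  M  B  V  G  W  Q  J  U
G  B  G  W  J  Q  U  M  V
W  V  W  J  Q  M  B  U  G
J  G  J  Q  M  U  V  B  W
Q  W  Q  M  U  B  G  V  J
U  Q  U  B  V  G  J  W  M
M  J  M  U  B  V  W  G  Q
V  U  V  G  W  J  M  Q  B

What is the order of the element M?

2

The identity element is G (its row matches the header).
M^1 = M
M^2 = M * M = G
The first power of M equal to the identity is M^2, so ord(M) = 2.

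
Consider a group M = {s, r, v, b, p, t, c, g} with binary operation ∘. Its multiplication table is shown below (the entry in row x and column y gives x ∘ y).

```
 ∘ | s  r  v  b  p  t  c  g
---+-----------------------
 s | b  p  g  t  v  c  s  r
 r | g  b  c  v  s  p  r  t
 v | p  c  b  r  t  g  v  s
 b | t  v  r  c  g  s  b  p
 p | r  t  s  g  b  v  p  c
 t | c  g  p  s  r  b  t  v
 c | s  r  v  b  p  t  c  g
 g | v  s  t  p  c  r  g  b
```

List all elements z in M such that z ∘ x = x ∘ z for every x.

{b, c}

An element z is central iff its row equals its column in the table.
For s: s ∘ v = g ≠ p = v ∘ s, so s ∉ Z.
Checking each element this way leaves Z(M) = {b, c}.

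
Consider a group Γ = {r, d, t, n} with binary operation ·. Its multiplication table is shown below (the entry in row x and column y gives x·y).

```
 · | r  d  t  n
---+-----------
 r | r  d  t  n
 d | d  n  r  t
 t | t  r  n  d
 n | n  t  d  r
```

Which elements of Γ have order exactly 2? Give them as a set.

Identity is r. Compute the order of each non-identity element by repeated multiplication:
  d: d → n → t → r  (order 4)
  t: t → n → d → r  (order 4)
  n: n → r  (order 2)
Elements of order 2: {n}.

{n}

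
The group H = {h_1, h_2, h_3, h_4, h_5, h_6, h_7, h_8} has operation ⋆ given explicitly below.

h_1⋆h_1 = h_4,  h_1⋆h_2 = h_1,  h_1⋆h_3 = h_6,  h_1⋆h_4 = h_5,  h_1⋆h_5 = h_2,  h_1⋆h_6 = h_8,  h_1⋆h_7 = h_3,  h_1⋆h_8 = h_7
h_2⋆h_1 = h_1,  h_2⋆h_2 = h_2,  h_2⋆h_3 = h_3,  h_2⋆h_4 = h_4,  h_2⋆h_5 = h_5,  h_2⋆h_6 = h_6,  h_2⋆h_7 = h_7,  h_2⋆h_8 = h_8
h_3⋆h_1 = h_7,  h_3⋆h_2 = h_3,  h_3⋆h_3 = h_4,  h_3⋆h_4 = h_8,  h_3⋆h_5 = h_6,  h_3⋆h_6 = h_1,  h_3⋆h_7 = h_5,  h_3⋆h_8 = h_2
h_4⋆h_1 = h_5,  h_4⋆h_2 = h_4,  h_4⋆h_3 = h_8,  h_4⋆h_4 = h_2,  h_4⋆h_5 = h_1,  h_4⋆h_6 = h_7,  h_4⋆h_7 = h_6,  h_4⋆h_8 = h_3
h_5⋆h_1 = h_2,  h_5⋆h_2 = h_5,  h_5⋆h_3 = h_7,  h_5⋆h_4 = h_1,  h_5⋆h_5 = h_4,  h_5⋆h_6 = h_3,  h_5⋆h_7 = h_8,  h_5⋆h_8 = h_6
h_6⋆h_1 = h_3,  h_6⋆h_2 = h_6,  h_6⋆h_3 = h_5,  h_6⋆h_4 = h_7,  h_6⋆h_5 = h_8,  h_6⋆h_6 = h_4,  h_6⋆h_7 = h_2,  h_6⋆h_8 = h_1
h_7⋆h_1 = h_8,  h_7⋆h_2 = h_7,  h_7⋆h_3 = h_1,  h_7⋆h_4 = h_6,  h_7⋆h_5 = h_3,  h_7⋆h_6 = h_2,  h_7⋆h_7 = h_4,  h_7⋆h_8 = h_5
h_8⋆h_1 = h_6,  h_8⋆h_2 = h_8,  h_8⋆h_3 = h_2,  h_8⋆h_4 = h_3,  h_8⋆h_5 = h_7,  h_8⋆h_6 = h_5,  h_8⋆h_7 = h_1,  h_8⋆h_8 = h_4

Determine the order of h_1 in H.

4

The identity element is h_2 (its row matches the header).
h_1^1 = h_1
h_1^2 = h_1 ⋆ h_1 = h_4
h_1^3 = h_4 ⋆ h_1 = h_5
h_1^4 = h_5 ⋆ h_1 = h_2
The first power of h_1 equal to the identity is h_1^4, so ord(h_1) = 4.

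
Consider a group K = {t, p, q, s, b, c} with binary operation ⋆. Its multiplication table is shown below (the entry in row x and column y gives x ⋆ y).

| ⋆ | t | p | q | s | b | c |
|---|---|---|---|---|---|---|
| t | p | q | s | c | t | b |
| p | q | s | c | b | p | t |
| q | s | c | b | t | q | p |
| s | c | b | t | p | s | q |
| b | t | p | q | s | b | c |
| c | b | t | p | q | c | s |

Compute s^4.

s^1 = s
s^2 = s ⋆ s = p
s^3 = p ⋆ s = b
s^4 = b ⋆ s = s
(Structurally, K here is isomorphic to the cyclic group Z_6.)

s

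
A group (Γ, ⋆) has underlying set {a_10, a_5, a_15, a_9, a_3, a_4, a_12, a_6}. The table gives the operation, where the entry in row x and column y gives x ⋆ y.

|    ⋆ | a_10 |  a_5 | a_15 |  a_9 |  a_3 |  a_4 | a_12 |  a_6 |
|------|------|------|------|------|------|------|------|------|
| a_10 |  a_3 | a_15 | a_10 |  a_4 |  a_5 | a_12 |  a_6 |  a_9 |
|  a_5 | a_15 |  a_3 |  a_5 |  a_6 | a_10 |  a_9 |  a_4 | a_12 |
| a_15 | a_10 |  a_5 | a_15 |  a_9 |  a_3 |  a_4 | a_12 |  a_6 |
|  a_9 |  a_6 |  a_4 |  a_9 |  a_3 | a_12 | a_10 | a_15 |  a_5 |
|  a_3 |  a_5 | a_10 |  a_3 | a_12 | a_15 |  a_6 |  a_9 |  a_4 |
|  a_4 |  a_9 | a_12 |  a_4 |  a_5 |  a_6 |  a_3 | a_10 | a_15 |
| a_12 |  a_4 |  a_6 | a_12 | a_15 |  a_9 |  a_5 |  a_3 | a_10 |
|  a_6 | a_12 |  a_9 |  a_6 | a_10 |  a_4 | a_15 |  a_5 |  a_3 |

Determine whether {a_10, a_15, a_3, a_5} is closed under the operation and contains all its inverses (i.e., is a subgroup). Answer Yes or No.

{a_10, a_15, a_3, a_5} contains the identity a_15.
Checking products: every product of two elements of {a_10, a_15, a_3, a_5} (read from the table) lies in {a_10, a_15, a_3, a_5}, so the set is closed.
In a finite group, a nonempty closed subset is a subgroup. So {a_10, a_15, a_3, a_5} ≤ Γ.
(Structurally, Γ here is isomorphic to the quaternion group Q_8.)

Yes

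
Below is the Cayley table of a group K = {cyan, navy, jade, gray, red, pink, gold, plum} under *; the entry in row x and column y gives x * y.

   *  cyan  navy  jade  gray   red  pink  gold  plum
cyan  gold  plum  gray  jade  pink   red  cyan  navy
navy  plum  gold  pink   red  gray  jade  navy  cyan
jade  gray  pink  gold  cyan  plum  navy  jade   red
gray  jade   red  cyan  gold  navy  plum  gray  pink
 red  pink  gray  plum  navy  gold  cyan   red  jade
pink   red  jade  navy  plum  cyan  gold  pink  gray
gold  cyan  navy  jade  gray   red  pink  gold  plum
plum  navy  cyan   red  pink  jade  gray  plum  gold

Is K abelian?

Yes

Check whether the table is symmetric across its main diagonal.
Every entry (row x, col y) equals the entry (row y, col x), so K is abelian.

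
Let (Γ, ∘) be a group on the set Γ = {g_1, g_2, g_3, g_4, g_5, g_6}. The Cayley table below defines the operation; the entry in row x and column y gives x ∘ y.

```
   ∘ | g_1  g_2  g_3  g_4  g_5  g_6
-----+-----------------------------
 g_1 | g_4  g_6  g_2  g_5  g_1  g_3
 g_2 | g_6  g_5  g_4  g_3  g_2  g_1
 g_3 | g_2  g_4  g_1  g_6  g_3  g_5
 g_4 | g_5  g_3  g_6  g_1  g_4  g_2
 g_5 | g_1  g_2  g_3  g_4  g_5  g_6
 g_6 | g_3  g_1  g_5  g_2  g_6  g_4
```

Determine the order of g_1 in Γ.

3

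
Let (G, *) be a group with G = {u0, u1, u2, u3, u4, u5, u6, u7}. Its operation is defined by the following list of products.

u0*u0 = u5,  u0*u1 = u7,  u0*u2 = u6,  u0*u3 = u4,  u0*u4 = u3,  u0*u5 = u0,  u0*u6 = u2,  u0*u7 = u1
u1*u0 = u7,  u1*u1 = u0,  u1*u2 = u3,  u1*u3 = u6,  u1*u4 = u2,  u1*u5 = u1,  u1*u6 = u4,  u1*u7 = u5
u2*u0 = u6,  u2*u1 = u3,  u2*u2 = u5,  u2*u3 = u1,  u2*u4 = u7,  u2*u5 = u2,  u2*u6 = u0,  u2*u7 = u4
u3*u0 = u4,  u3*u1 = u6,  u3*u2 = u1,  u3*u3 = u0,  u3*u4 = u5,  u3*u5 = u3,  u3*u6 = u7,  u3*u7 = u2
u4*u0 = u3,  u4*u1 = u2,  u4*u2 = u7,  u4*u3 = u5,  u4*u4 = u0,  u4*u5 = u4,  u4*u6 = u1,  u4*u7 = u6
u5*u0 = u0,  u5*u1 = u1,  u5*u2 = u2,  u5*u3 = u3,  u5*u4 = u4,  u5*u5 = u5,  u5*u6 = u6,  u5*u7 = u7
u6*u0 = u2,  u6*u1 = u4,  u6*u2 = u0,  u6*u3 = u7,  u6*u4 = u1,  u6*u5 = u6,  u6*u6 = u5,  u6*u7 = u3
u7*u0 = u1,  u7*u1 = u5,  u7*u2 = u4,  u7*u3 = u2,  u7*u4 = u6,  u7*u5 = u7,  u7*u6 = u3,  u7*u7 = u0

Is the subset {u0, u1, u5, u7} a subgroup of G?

Yes

{u0, u1, u5, u7} contains the identity u5.
Checking products: every product of two elements of {u0, u1, u5, u7} (read from the table) lies in {u0, u1, u5, u7}, so the set is closed.
In a finite group, a nonempty closed subset is a subgroup. So {u0, u1, u5, u7} ≤ G.
(Structurally, G here is isomorphic to Z_2 x Z_4.)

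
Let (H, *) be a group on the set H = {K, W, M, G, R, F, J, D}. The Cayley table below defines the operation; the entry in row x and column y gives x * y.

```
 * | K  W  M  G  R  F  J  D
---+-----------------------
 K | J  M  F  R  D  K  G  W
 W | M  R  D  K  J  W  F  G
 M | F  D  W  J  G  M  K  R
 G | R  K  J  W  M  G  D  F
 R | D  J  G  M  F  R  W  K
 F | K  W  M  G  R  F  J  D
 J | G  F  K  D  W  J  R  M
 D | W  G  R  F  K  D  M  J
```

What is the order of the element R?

The identity element is F (its row matches the header).
R^1 = R
R^2 = R * R = F
The first power of R equal to the identity is R^2, so ord(R) = 2.

2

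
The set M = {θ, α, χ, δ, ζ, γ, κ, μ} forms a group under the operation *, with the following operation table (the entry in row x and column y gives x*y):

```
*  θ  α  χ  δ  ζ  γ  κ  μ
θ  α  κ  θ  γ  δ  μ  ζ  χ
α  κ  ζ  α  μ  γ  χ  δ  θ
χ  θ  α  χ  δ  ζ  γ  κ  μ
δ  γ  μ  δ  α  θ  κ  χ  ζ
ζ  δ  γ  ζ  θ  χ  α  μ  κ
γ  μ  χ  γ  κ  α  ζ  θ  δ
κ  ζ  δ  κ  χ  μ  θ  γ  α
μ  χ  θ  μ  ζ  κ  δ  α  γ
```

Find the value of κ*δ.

Read row κ, column δ: κ*δ = χ.

χ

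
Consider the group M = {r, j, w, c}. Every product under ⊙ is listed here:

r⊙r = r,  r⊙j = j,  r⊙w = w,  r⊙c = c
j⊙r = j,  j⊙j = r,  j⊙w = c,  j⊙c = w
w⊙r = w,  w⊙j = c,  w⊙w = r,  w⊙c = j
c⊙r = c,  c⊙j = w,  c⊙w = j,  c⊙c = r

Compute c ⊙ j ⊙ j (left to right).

c ⊙ j = w
w ⊙ j = c

c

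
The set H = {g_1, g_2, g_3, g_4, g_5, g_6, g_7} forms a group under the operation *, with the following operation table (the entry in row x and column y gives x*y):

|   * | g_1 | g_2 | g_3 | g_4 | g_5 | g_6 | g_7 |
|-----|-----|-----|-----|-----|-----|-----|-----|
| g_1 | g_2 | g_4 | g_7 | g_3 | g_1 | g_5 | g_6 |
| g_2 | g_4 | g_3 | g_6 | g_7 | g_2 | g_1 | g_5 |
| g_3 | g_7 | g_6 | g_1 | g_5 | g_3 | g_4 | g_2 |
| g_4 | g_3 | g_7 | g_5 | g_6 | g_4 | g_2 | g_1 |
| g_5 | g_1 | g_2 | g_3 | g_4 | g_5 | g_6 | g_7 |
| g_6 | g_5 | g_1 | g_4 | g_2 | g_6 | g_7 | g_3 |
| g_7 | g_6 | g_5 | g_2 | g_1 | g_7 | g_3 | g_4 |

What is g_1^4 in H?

g_3

g_1^1 = g_1
g_1^2 = g_1*g_1 = g_2
g_1^3 = g_2*g_1 = g_4
g_1^4 = g_4*g_1 = g_3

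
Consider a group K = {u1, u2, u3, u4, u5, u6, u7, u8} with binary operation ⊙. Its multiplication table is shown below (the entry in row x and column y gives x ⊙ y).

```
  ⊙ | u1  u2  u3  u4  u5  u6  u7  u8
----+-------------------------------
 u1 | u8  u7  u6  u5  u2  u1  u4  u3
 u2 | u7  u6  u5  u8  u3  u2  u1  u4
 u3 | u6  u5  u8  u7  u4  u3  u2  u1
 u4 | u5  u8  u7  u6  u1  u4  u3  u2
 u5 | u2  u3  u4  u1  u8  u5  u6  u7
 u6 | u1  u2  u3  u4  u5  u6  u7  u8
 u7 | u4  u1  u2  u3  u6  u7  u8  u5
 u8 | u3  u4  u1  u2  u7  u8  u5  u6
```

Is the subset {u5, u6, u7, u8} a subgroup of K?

Yes

{u5, u6, u7, u8} contains the identity u6.
Checking products: every product of two elements of {u5, u6, u7, u8} (read from the table) lies in {u5, u6, u7, u8}, so the set is closed.
In a finite group, a nonempty closed subset is a subgroup. So {u5, u6, u7, u8} ≤ K.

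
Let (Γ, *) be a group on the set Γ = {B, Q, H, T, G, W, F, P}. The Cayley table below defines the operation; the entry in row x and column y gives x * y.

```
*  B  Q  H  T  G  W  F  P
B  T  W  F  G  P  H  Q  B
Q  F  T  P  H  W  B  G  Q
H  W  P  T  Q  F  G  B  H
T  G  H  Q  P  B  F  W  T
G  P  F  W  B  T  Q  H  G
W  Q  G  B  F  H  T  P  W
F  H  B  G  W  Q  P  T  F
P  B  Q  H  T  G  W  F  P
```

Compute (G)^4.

G^1 = G
G^2 = G * G = T
G^3 = T * G = B
G^4 = B * G = P

P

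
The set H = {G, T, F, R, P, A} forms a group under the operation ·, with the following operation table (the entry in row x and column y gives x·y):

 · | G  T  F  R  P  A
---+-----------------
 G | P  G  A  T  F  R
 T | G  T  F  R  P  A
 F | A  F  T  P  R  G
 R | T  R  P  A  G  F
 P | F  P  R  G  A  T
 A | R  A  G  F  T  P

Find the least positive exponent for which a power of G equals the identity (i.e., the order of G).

6

The identity element is T (its row matches the header).
G^1 = G
G^2 = G·G = P
G^3 = P·G = F
G^4 = F·G = A
G^5 = A·G = R
G^6 = R·G = T
The first power of G equal to the identity is G^6, so ord(G) = 6.
(Structurally, H here is isomorphic to the cyclic group Z_6.)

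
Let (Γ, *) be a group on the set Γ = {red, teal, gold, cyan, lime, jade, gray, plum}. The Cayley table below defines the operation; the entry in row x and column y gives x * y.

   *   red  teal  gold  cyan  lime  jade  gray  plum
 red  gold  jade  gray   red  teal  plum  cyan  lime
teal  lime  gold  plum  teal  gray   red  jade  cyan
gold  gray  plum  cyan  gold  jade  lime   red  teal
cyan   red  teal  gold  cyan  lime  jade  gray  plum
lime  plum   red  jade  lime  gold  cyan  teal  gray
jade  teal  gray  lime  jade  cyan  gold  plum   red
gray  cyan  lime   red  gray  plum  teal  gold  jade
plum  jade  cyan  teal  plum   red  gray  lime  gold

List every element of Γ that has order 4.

Identity is cyan. Compute the order of each non-identity element by repeated multiplication:
  red: red → gold → gray → cyan  (order 4)
  teal: teal → gold → plum → cyan  (order 4)
  gold: gold → cyan  (order 2)
  lime: lime → gold → jade → cyan  (order 4)
  jade: jade → gold → lime → cyan  (order 4)
  gray: gray → gold → red → cyan  (order 4)
  plum: plum → gold → teal → cyan  (order 4)
Elements of order 4: {gray, jade, lime, plum, red, teal}.

{gray, jade, lime, plum, red, teal}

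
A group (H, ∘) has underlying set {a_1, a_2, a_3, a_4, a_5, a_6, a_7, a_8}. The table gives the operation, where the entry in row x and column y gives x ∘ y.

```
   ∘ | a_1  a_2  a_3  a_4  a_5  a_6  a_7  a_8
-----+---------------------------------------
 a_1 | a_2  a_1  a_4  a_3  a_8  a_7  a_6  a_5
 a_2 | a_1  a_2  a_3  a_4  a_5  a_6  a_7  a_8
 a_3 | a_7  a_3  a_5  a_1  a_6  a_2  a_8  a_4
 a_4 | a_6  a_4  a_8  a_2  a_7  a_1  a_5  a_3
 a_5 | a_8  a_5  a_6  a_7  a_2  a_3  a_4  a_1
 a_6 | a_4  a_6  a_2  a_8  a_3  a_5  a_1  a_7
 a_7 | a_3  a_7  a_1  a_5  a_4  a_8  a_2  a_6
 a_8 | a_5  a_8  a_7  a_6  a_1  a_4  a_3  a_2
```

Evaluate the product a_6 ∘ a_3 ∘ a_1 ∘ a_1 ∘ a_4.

a_6 ∘ a_3 = a_2
a_2 ∘ a_1 = a_1
a_1 ∘ a_1 = a_2
a_2 ∘ a_4 = a_4

a_4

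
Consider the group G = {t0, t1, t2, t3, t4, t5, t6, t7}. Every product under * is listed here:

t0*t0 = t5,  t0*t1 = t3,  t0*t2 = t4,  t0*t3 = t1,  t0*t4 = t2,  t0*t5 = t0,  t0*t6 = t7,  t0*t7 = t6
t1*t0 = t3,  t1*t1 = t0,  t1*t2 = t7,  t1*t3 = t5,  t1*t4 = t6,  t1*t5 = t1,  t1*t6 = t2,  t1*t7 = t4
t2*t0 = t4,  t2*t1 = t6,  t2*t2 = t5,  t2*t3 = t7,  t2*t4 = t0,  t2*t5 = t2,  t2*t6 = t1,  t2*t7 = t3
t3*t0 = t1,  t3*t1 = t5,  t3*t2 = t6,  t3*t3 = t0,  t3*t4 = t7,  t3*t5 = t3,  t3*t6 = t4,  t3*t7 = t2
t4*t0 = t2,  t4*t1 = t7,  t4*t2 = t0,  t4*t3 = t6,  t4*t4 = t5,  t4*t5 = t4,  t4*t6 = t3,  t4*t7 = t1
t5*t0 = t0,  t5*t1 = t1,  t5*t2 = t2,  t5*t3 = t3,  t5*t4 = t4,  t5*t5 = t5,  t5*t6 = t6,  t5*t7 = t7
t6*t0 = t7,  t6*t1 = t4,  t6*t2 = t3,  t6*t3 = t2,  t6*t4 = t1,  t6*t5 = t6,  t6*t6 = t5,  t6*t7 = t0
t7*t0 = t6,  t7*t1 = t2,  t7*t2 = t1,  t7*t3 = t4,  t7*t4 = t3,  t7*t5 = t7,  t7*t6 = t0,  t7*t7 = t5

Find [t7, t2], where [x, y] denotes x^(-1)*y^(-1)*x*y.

Identity is t5; from the table t7^(-1) = t7 and t2^(-1) = t2.
t7*t2 = t1
t1*t7 = t4
t4*t2 = t0
(Structurally, G here is isomorphic to the dihedral group D_4.)

t0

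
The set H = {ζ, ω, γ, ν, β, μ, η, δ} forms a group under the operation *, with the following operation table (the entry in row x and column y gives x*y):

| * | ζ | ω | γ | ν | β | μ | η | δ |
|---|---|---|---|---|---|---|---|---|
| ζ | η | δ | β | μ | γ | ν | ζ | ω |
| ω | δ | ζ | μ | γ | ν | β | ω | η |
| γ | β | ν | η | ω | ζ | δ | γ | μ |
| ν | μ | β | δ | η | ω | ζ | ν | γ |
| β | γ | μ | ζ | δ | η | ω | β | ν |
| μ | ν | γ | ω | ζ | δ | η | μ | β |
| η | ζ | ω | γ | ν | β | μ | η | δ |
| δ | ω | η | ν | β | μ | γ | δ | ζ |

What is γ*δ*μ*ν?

ν

γ*δ = μ
μ*μ = η
η*ν = ν
(Structurally, H here is isomorphic to the dihedral group D_4.)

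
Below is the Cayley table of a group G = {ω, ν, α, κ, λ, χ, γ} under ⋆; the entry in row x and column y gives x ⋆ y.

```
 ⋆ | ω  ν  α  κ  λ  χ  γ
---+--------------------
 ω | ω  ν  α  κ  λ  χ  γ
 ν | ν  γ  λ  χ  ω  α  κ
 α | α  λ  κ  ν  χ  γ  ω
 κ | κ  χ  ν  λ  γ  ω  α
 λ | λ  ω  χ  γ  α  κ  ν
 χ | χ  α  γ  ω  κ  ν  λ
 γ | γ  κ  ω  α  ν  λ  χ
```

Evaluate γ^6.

α

γ^1 = γ
γ^2 = γ ⋆ γ = χ
γ^3 = χ ⋆ γ = λ
γ^4 = λ ⋆ γ = ν
γ^5 = ν ⋆ γ = κ
γ^6 = κ ⋆ γ = α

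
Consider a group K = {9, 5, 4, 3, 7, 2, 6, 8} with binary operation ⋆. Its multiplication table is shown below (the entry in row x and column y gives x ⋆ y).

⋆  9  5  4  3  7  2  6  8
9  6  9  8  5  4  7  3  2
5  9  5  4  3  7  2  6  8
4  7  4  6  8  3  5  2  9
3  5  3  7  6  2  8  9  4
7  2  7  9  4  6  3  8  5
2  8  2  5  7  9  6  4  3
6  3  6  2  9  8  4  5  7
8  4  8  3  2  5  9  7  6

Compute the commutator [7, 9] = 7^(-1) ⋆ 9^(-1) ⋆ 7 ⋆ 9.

6

Identity is 5; from the table 7^(-1) = 8 and 9^(-1) = 3.
8 ⋆ 3 = 2
2 ⋆ 7 = 9
9 ⋆ 9 = 6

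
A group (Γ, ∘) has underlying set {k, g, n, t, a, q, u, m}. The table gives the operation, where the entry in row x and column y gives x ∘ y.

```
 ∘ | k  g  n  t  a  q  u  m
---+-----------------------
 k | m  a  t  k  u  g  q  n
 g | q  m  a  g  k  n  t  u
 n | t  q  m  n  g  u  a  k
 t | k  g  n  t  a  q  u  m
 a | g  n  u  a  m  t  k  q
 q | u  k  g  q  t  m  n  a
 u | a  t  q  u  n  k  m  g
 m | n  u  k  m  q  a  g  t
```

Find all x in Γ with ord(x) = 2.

Identity is t. Compute the order of each non-identity element by repeated multiplication:
  k: k → m → n → t  (order 4)
  g: g → m → u → t  (order 4)
  n: n → m → k → t  (order 4)
  a: a → m → q → t  (order 4)
  q: q → m → a → t  (order 4)
  u: u → m → g → t  (order 4)
  m: m → t  (order 2)
Elements of order 2: {m}.

{m}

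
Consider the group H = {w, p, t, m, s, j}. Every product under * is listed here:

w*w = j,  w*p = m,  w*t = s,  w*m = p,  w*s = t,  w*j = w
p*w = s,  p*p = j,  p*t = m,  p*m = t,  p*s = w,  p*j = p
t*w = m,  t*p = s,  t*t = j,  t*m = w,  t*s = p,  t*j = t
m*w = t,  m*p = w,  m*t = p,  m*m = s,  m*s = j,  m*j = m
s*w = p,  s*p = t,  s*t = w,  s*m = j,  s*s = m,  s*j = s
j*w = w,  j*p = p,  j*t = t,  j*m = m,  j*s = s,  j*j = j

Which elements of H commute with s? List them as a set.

Compare row s with column s entry by entry.
m * s = j = s * m, so m commutes with s.
p * s = w but s * p = t, so p does not.
Collecting the elements that commute with s: C(s) = {j, m, s}.

{j, m, s}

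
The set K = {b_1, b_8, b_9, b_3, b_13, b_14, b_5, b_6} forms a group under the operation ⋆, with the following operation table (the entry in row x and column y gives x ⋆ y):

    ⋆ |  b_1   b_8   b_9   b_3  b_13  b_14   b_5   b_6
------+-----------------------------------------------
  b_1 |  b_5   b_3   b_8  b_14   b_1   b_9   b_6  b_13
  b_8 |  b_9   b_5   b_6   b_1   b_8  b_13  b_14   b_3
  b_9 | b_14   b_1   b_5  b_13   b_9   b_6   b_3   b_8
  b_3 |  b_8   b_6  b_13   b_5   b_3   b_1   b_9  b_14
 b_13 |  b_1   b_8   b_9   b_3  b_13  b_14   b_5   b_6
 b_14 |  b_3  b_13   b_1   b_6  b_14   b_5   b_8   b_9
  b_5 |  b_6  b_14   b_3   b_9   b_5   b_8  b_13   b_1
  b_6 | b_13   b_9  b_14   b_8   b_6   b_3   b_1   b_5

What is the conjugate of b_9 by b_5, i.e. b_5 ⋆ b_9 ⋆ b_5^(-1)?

b_9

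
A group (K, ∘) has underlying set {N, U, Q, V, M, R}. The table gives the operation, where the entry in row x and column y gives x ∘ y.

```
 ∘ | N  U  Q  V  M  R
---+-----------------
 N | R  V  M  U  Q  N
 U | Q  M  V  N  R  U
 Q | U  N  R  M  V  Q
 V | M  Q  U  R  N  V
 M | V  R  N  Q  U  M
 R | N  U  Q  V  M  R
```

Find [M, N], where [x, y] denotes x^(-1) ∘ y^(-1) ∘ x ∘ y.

Identity is R; from the table M^(-1) = U and N^(-1) = N.
U ∘ N = Q
Q ∘ M = V
V ∘ N = M

M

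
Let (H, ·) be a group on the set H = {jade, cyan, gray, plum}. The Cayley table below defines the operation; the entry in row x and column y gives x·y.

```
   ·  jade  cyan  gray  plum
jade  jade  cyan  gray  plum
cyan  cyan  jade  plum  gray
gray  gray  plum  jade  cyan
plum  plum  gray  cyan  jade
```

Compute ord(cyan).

2

The identity element is jade (its row matches the header).
cyan^1 = cyan
cyan^2 = cyan·cyan = jade
The first power of cyan equal to the identity is cyan^2, so ord(cyan) = 2.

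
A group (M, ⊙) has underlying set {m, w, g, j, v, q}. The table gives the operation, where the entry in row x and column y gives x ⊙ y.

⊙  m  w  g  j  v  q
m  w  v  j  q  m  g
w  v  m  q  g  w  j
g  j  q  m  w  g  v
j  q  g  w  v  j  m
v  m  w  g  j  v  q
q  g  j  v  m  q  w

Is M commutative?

Check whether the table is symmetric across its main diagonal.
Every entry (row x, col y) equals the entry (row y, col x), so M is abelian.
(In fact M ≅ the cyclic group Z_6.)

Yes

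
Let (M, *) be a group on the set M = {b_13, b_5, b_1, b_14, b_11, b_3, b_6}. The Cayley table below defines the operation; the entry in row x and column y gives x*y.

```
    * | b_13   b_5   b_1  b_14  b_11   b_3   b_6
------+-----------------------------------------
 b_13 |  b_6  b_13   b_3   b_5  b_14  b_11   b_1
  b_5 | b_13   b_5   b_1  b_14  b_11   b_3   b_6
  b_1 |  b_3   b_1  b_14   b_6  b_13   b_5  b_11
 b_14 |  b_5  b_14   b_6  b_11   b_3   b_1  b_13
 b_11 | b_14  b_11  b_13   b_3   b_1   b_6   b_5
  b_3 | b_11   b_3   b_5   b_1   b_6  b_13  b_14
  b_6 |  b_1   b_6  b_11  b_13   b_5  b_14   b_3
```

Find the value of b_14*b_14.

Read row b_14, column b_14: b_14*b_14 = b_11.

b_11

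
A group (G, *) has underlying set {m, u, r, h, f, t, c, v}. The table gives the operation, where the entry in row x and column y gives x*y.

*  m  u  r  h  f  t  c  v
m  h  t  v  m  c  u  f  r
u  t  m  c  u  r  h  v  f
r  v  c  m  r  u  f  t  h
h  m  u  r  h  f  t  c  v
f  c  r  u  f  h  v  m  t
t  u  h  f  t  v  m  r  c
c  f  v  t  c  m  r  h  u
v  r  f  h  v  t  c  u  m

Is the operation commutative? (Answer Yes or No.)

Yes

Check whether the table is symmetric across its main diagonal.
Every entry (row x, col y) equals the entry (row y, col x), so G is abelian.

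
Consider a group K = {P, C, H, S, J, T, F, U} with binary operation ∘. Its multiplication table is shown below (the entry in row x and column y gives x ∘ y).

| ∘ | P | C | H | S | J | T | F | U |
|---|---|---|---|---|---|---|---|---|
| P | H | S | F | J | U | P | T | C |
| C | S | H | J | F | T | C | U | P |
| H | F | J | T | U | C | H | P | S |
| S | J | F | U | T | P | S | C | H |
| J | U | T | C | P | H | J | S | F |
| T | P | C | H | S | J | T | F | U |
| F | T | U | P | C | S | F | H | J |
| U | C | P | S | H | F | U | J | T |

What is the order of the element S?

The identity element is T (its row matches the header).
S^1 = S
S^2 = S ∘ S = T
The first power of S equal to the identity is S^2, so ord(S) = 2.

2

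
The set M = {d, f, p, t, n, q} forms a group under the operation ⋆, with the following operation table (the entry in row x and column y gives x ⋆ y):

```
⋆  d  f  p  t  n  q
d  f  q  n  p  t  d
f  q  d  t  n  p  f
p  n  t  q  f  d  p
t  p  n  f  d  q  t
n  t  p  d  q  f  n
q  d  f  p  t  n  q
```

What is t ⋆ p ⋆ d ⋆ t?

t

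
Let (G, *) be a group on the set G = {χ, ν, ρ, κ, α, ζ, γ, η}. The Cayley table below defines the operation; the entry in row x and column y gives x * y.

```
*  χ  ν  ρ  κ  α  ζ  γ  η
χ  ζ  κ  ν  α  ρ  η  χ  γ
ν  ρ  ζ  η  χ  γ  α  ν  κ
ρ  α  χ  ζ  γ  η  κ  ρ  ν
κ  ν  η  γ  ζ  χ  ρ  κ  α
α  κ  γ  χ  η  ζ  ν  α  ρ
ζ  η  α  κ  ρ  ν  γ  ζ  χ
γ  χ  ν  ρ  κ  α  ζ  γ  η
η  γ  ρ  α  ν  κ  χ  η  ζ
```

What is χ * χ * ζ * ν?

ν

χ * χ = ζ
ζ * ζ = γ
γ * ν = ν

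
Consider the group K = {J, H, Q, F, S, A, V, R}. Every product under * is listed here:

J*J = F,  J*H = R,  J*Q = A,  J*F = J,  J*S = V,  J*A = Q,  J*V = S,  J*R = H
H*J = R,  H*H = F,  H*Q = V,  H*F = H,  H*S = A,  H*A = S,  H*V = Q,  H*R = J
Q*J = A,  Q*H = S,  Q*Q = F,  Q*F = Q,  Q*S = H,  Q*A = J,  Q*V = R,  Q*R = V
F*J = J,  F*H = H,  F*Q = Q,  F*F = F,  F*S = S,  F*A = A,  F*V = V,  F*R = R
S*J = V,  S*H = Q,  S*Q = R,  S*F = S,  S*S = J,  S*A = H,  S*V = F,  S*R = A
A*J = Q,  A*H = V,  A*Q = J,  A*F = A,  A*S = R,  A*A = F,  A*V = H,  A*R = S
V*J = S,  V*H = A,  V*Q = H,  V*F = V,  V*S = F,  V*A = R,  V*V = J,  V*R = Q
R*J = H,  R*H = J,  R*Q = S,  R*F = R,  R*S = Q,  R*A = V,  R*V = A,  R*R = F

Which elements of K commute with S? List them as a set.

{F, J, S, V}

Compare row S with column S entry by entry.
V * S = F = S * V, so V commutes with S.
A * S = R but S * A = H, so A does not.
Collecting the elements that commute with S: C(S) = {F, J, S, V}.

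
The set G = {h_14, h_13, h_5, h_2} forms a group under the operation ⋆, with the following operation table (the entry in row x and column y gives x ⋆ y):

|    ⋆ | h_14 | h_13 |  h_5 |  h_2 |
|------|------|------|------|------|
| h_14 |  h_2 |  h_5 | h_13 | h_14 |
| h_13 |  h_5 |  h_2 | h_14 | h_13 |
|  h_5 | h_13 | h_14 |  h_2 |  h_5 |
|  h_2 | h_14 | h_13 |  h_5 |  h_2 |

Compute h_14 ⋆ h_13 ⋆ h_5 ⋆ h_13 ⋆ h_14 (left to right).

h_14 ⋆ h_13 = h_5
h_5 ⋆ h_5 = h_2
h_2 ⋆ h_13 = h_13
h_13 ⋆ h_14 = h_5
(Structurally, G here is isomorphic to the Klein four-group V_4.)

h_5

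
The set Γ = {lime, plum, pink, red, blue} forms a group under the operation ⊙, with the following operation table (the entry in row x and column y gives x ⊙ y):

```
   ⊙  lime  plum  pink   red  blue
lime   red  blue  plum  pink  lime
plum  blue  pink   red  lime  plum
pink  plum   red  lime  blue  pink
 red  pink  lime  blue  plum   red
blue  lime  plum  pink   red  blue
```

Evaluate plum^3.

red

plum^1 = plum
plum^2 = plum ⊙ plum = pink
plum^3 = pink ⊙ plum = red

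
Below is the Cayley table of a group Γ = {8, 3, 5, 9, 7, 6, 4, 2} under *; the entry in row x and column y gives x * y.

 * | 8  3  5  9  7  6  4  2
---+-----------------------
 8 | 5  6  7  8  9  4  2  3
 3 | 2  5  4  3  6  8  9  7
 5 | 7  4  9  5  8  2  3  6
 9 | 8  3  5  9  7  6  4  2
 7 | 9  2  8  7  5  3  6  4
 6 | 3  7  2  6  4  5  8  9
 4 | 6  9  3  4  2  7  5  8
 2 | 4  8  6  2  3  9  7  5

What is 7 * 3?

2

Read row 7, column 3: 7 * 3 = 2.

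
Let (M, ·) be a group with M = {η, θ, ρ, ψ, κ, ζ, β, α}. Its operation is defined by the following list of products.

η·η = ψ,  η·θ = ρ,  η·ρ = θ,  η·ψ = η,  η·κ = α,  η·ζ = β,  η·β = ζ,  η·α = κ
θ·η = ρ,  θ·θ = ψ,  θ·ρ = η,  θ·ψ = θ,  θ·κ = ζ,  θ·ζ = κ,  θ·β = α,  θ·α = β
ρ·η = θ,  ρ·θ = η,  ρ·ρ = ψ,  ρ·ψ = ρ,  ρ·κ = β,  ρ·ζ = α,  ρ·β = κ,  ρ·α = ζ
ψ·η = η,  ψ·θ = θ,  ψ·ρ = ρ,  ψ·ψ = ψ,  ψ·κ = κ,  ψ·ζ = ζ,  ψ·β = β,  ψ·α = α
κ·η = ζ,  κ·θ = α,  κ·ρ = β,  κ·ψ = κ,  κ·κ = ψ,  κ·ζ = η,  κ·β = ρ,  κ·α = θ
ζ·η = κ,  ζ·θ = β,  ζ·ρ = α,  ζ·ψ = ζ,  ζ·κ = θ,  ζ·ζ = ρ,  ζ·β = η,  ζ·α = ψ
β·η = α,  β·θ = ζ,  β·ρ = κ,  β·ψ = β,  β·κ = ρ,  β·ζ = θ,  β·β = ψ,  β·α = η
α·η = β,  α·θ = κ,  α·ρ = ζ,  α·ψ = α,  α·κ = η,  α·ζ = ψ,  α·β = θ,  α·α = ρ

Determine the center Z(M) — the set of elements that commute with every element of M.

{ρ, ψ}

An element z is central iff its row equals its column in the table.
For θ: θ·α = β ≠ κ = α·θ, so θ ∉ Z.
Checking each element this way leaves Z(M) = {ρ, ψ}.
(Structurally, M here is isomorphic to the dihedral group D_4.)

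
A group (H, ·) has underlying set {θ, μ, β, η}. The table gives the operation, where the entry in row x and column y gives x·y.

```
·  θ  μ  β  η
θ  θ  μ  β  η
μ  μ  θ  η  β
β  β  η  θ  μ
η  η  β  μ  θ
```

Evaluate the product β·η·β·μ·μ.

η

β·η = μ
μ·β = η
η·μ = β
β·μ = η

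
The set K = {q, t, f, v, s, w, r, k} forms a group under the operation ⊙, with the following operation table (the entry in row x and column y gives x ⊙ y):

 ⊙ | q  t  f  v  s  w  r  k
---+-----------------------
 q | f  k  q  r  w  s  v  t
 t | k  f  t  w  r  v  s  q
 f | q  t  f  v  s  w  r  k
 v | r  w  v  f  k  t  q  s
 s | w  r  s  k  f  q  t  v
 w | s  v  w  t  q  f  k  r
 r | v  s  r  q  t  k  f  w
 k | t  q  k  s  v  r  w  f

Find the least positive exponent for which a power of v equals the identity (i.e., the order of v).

2

The identity element is f (its row matches the header).
v^1 = v
v^2 = v ⊙ v = f
The first power of v equal to the identity is v^2, so ord(v) = 2.
(Structurally, K here is isomorphic to the elementary abelian group (Z_2)^3.)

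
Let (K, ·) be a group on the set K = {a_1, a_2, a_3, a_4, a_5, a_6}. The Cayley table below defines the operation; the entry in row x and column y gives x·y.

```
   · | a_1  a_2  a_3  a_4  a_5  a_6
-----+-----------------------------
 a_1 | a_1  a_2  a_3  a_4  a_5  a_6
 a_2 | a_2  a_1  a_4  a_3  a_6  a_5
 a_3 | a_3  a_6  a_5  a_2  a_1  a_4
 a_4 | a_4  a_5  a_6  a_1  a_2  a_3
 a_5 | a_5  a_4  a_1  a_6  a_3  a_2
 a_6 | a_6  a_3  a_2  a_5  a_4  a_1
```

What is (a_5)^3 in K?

a_5^1 = a_5
a_5^2 = a_5·a_5 = a_3
a_5^3 = a_3·a_5 = a_1

a_1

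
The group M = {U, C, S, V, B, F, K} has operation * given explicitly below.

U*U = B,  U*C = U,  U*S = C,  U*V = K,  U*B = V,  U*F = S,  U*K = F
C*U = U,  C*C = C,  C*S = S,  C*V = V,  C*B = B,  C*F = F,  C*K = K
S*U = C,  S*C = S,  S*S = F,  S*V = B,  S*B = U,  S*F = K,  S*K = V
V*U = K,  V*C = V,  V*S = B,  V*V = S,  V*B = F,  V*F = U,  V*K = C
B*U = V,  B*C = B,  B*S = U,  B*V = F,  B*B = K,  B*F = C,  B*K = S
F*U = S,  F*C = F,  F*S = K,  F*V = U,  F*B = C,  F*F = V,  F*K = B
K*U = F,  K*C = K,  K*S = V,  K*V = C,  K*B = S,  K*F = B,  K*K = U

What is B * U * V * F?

B * U = V
V * V = S
S * F = K

K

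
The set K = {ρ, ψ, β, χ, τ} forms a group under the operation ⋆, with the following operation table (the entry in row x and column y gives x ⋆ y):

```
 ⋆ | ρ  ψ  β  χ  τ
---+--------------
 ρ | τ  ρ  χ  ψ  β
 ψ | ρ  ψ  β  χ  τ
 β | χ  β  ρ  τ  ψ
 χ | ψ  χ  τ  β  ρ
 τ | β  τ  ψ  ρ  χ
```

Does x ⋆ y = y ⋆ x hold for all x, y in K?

Check whether the table is symmetric across its main diagonal.
Every entry (row x, col y) equals the entry (row y, col x), so K is abelian.

Yes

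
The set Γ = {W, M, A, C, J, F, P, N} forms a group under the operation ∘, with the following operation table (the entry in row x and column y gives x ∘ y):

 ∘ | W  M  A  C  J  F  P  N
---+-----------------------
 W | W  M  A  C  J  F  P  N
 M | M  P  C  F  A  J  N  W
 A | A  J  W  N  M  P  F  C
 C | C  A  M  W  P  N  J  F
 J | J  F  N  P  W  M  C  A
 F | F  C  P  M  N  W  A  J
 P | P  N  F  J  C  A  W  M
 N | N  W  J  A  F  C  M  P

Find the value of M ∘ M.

Read row M, column M: M ∘ M = P.

P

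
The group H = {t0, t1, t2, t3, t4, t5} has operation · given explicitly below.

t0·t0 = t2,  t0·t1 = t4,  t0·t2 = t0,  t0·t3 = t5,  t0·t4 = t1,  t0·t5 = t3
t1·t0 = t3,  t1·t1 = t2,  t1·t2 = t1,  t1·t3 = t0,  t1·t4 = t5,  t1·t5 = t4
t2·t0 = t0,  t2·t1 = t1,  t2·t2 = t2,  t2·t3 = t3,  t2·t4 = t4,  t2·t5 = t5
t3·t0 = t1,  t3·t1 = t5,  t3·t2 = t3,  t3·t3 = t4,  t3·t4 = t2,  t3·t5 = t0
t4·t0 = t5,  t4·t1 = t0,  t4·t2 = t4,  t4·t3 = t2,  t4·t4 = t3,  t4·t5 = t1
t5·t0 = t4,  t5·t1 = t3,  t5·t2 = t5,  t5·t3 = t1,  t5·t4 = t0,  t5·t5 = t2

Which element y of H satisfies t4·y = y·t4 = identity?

First locate the identity: row t2 matches the header, so t2 is the identity.
Scan row t4 for t2: t4·t3 = t2. Hence t4^(-1) = t3.

t3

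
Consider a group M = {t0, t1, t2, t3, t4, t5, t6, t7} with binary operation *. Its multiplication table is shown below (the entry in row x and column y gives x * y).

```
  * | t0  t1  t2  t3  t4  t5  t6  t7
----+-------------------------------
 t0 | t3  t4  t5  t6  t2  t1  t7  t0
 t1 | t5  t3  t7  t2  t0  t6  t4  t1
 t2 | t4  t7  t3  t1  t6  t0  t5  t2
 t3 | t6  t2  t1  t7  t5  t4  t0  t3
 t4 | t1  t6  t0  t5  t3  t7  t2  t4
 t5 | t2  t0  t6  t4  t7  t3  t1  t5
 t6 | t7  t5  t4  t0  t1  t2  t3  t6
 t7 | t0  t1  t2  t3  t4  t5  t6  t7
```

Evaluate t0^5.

t0

t0^1 = t0
t0^2 = t0 * t0 = t3
t0^3 = t3 * t0 = t6
t0^4 = t6 * t0 = t7
t0^5 = t7 * t0 = t0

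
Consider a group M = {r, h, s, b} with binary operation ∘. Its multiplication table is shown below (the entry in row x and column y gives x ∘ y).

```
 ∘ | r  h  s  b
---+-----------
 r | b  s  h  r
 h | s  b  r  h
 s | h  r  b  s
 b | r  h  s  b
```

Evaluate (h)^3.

h^1 = h
h^2 = h ∘ h = b
h^3 = b ∘ h = h

h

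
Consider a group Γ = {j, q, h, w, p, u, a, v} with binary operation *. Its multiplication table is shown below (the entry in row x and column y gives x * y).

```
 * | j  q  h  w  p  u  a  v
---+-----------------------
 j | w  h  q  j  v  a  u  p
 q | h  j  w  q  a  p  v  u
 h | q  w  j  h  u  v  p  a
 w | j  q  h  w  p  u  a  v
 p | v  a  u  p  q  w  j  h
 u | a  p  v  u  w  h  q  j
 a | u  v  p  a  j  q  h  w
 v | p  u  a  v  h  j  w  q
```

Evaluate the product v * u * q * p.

u

v * u = j
j * q = h
h * p = u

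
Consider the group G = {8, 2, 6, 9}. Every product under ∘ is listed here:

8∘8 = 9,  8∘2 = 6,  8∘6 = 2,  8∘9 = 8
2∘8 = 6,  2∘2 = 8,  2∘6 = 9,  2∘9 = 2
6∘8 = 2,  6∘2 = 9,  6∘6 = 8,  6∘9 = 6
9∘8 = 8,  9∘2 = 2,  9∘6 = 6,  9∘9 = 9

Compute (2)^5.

2^1 = 2
2^2 = 2 ∘ 2 = 8
2^3 = 8 ∘ 2 = 6
2^4 = 6 ∘ 2 = 9
2^5 = 9 ∘ 2 = 2

2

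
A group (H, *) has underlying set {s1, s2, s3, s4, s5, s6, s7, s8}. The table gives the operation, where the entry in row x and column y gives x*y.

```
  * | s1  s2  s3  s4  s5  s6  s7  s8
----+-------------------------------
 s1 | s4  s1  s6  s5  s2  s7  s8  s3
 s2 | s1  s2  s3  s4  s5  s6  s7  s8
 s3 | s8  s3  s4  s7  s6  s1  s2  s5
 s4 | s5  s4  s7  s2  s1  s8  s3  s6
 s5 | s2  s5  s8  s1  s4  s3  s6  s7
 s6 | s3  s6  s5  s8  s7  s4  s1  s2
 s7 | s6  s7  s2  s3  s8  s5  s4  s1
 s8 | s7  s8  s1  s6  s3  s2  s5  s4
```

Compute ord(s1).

4

The identity element is s2 (its row matches the header).
s1^1 = s1
s1^2 = s1*s1 = s4
s1^3 = s4*s1 = s5
s1^4 = s5*s1 = s2
The first power of s1 equal to the identity is s1^4, so ord(s1) = 4.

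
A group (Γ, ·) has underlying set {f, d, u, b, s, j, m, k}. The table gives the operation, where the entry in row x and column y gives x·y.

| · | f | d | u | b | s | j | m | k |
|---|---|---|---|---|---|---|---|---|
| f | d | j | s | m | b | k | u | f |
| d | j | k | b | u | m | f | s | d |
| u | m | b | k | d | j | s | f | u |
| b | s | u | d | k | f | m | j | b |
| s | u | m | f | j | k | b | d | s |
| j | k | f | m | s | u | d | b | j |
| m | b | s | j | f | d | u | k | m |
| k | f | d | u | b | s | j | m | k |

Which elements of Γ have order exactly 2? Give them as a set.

{b, d, m, s, u}

Identity is k. Compute the order of each non-identity element by repeated multiplication:
  f: f → d → j → k  (order 4)
  d: d → k  (order 2)
  u: u → k  (order 2)
  b: b → k  (order 2)
  s: s → k  (order 2)
  j: j → d → f → k  (order 4)
  m: m → k  (order 2)
Elements of order 2: {b, d, m, s, u}.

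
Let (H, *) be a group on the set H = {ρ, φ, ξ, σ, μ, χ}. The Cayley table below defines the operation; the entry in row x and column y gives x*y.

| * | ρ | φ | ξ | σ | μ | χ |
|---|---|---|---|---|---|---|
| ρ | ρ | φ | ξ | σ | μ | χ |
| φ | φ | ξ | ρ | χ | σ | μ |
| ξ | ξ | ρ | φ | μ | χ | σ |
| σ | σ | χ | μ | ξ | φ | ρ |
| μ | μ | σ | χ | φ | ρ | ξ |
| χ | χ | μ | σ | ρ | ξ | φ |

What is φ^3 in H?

ρ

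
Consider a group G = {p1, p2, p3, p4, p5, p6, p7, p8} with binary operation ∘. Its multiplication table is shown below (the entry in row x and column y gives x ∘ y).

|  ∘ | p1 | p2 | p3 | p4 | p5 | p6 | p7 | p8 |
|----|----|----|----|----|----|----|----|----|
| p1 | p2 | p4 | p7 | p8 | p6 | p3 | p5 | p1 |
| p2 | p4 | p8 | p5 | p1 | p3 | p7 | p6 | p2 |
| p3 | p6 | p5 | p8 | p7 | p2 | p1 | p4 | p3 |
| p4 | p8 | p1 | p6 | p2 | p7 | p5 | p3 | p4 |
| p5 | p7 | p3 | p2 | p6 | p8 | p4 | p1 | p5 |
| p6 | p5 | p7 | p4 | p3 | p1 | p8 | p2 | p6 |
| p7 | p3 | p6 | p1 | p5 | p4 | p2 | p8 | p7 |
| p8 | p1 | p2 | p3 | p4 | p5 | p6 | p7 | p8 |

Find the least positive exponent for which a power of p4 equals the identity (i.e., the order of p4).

4

The identity element is p8 (its row matches the header).
p4^1 = p4
p4^2 = p4 ∘ p4 = p2
p4^3 = p2 ∘ p4 = p1
p4^4 = p1 ∘ p4 = p8
The first power of p4 equal to the identity is p4^4, so ord(p4) = 4.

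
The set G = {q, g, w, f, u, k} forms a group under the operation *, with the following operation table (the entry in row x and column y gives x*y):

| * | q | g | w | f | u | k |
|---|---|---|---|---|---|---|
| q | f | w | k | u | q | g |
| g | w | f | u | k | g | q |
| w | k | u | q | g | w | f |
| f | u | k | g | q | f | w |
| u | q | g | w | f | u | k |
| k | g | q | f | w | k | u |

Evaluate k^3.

k

k^1 = k
k^2 = k*k = u
k^3 = u*k = k
(Structurally, G here is isomorphic to the cyclic group Z_6.)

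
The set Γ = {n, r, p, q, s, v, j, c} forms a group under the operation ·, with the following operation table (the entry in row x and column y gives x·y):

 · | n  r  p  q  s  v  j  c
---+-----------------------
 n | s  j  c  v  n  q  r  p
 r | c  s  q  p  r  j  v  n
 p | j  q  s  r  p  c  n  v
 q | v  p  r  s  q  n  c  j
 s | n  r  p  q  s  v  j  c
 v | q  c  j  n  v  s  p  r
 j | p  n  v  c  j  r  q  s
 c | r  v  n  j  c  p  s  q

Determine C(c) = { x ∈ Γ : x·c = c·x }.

Compare row c with column c entry by entry.
q·c = j = c·q, so q commutes with c.
v·c = r but c·v = p, so v does not.
Collecting the elements that commute with c: C(c) = {c, j, q, s}.

{c, j, q, s}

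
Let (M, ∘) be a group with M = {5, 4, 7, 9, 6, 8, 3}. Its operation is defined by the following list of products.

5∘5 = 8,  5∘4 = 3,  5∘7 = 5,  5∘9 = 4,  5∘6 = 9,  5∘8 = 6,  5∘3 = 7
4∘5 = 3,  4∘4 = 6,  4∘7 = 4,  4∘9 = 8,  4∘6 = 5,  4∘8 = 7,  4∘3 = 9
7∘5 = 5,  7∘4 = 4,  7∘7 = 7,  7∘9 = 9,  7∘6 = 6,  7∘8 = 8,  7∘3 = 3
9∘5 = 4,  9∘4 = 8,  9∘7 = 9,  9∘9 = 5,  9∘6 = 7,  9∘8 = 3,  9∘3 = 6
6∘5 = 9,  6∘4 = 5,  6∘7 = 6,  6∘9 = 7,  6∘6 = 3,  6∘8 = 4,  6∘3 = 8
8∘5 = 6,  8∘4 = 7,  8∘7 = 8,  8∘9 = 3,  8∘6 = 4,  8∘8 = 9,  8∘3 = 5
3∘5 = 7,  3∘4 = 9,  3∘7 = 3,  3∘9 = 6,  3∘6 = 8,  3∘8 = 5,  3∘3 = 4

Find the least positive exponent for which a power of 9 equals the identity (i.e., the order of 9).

The identity element is 7 (its row matches the header).
9^1 = 9
9^2 = 9 ∘ 9 = 5
9^3 = 5 ∘ 9 = 4
9^4 = 4 ∘ 9 = 8
9^5 = 8 ∘ 9 = 3
9^6 = 3 ∘ 9 = 6
9^7 = 6 ∘ 9 = 7
The first power of 9 equal to the identity is 9^7, so ord(9) = 7.

7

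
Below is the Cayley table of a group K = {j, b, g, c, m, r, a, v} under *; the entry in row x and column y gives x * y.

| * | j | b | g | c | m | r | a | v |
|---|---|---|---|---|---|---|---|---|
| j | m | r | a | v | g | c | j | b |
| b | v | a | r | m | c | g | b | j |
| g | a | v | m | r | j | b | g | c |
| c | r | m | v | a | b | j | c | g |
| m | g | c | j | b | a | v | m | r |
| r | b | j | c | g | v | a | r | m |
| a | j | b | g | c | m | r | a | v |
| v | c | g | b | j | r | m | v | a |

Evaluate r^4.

r^1 = r
r^2 = r * r = a
r^3 = a * r = r
r^4 = r * r = a

a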